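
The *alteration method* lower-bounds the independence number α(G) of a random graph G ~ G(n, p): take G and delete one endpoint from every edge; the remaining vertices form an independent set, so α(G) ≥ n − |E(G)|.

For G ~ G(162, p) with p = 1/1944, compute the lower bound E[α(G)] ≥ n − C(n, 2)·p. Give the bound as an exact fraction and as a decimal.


E[|E(G)|] = C(162, 2)·p = 13041 · (1/1944) = 161/24.
E[α(G)] ≥ n − E[|E(G)|] = 162 − 161/24 = 3727/24.
Numerically: ≈ 155.292.
(This is only a lower bound; the true E[α(G)] may be larger.)

E[α(G)] ≥ 3727/24 ≈ 155.292.


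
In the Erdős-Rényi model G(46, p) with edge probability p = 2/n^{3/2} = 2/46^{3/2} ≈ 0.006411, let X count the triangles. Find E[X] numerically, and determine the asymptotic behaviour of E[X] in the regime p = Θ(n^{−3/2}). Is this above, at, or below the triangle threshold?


Number of potential triangles: C(46, 3) = 15180.
Each occurs with probability p³ ≈ (0.006411)³ ≈ 2.634388e-07.
By linearity: E[X] = C(46, 3)·p³ ≈ 15180 · 2.634388e-07 ≈ 0.0040.
Since α = 3/2 > 1, p = c/n^{3/2} = o(1/n) is below the triangle threshold p ~ 1/n. Asymptotically E[X] ~ (c³/6)·n^{3(1−α)} = (2³/6)·n^{-1.5} → 0, so by Markov's inequality G has no triangles w.h.p.

E[X] ≈ 0.0040; in regime p = Θ(1/n^{3/2}) E[X] tends to 0 (below the triangle threshold p ~ 1/n).


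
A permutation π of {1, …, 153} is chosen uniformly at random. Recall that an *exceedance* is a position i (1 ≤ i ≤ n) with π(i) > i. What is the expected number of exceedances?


Write X = Σ_{i=1}^{153} X_i, where X_i = 1_{π(i) > i}.
For each fixed i, π(i) is uniform over {1, …, 153} (marginal of a uniform permutation), so P[π(i) > i] = (n − i)/n. Summing: Σ_{i=1}^{153} (n − i)/n = (0 + 1 + … + 152)/153 = 153(153 − 1)/(2·153) = (153 − 1)/2.
Hence E[X] = Σ_{i=1}^{153} (153 − i)/153 = 76 ≈ 76.00000.

E[X] = 76 = 76.00000.


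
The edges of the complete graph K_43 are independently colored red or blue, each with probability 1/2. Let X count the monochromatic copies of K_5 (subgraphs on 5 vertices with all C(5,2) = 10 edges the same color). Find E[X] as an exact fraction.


Let X = Σ_S X_S over the C(43, 5) = 962598 subsets S of size 5, where X_S = 1 if the K_5 on S is monochromatic.
For a fixed S, the K_5 on S has C(5, 2) = 10 edges. P[all 10 edges red] = (1/2)^10, and likewise for blue, so P[monochromatic] = 2·(1/2)^10 = 2^{1 − 10} = 1/512.
Summing: E[X] = C(43, 5) · 2^{1 − 10} = 962598 · 1/512 = 481299/256.
Numerically: E[X] ≈ 1880.074.

E[X] = C(43,5)·2^(1−C(5,2)) = 481299/256 ≈ 1880.074.


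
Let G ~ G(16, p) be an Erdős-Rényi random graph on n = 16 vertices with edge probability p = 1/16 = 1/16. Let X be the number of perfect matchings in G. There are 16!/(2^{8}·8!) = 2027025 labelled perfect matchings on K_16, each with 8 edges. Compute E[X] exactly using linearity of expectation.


K_16 has 16!/(2^{8}·8!) = 2027025 labelled perfect matchings.
For each such perfect matching H, let X_H = 1 if all 8 edges of H are present in G. Then P[X_H = 1] = p^{8} = (1/16)^{8} = 1/4294967296.
Summing the indicators: E[X] = Σ_H E[X_H] = 2027025 · p^{8} = 2027025 · 1/4294967296 = 2027025/4294967296.
Numerically: E[X] ≈ 0.000472.

E[X] = 2027025 · (1/16)^{8} = 2027025/4294967296 ≈ 0.000472.


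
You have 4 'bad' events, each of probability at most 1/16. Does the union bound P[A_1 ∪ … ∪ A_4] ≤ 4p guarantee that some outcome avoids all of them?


Union bound: P[∪_{i=1}^{4} A_i] ≤ Σ_i P[A_i] ≤ 4·p = 4·(1/16) = 1/4.
Numerically: 1/4 ≈ 0.250.
Is 1/4 < 1? YES.
Since P[∪ A_i] ≤ 1/4 < 1, the complement has P[∩ A_i^c] ≥ 1 − 1/4 = 3/4 > 0, so some outcome avoids every A_i.

4·p = 1/4 ≈ 0.250; existence CERTIFIED by the union bound.


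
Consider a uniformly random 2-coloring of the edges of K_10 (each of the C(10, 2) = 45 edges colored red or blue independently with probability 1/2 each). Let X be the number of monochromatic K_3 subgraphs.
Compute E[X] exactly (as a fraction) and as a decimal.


Let X = Σ_S X_S over the C(10, 3) = 120 subsets S of size 3, where X_S = 1 if the K_3 on S is monochromatic.
For a fixed S, the K_3 on S has C(3, 2) = 3 edges. P[all 3 edges red] = (1/2)^3, and likewise for blue, so P[monochromatic] = 2·(1/2)^3 = 2^{1 − 3} = 1/4.
By linearity of expectation: E[X] = C(10, 3) · 2^{1 − 3} = 120 · 1/4 = 30.
Numerically: E[X] ≈ 30.00000.

E[X] = C(10,3)·2^(1−C(3,2)) = 30 ≈ 30.00000.


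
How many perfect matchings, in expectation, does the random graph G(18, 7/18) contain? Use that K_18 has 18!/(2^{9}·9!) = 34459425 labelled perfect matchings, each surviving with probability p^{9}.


K_18 has 18!/(2^{9}·9!) = 34459425 labelled perfect matchings.
For each such perfect matching H, let X_H = 1 if all 9 edges of H are present in G. Then P[X_H = 1] = p^{9} = (7/18)^{9} = 40353607/198359290368.
By linearity of expectation: E[X] = Σ_H E[X_H] = 34459425 · p^{9} = 34459425 · 40353607/198359290368 = 17167433257975/2448880128.
Numerically: E[X] ≈ 7010.

E[X] = 34459425 · (7/18)^{9} = 17167433257975/2448880128 ≈ 7010.


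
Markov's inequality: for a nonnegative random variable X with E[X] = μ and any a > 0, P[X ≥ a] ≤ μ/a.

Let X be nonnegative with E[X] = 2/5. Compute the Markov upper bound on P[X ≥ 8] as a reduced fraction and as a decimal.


μ = E[X] = 2/5, a = 8.
Markov: P[X ≥ 8] ≤ μ/a = (2/5)/8 = 1/20.
Numerically: ≈ 0.050.
(Since a = 8 > μ = 0.400, the bound 1/20 is < 1 and informative.)

P[X ≥ 8] ≤ 1/20 ≈ 0.050.


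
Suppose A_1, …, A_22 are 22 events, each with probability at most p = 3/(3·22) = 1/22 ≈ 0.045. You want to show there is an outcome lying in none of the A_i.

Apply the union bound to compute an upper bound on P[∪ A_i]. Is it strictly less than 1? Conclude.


Union bound: P[∪_{i=1}^{22} A_i] ≤ Σ_i P[A_i] ≤ 22·p = 22·(1/22) = 1.
Numerically: 1 ≈ 1.000.
Is 1 < 1? NO.
Since the bound 1 is ≥ 1, the union bound is uninformative here; it does NOT by itself certify existence.

22·p = 1 ≈ 1.000; existence NOT certified by the union bound.


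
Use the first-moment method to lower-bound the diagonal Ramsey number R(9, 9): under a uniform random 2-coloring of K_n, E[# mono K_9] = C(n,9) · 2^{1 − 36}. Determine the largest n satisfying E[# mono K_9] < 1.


We need C(n, 9) · 2^{1 − 36} < 1, i.e. C(n, 9) < 2^{36 − 1} = 34359738368.
Check values of n near the boundary:
  n = 63: C(63, 9) = 23667689815; 23667689815 < 34359738368? YES
  n = 64: C(64, 9) = 27540584512; 27540584512 < 34359738368? YES
  n = 65: C(65, 9) = 31966749880; 31966749880 < 34359738368? YES
  n = 66: C(66, 9) = 37014131440; 37014131440 < 34359738368? NO
  n = 67: C(67, 9) = 42757703560; 42757703560 < 34359738368? NO
  n = 68: C(68, 9) = 49280065120; 49280065120 < 34359738368? NO
The largest n with C(n, 9) < 34359738368 is n = 65 (where E[X] = 3995843735/4294967296 ≈ 0.93035). Hence R(9, 9) > 65, i.e. R(9, 9) ≥ 66.

Largest n = 65; hence R(9, 9) > 65.


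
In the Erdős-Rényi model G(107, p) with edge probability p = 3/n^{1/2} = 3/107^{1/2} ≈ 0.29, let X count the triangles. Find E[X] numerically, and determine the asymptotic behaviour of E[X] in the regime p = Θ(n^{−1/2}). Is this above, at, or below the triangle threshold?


Number of potential triangles: C(107, 3) = 198485.
Each occurs with probability p³ ≈ (0.29)³ ≈ 2.439429e-02.
By linearity: E[X] = C(107, 3)·p³ ≈ 198485 · 2.439429e-02 ≈ 4841.8997.
Since α = 1/2 < 1, p = c/n^{1/2} ≫ 1/n is above the triangle threshold p ~ 1/n. Asymptotically E[X] ~ (c³/6)·n^{3(1−α)} = (3³/6)·n^{1.5} → ∞; triangles are abundant w.h.p.

E[X] ≈ 4841.8997; in regime p = Θ(1/n^{1/2}) E[X] diverges (above the triangle threshold p ~ 1/n).


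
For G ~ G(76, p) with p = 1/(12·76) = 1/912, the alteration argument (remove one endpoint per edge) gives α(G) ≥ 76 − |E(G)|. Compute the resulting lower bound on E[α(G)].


E[|E(G)|] = C(76, 2)·p = 2850 · (1/912) = 25/8.
E[α(G)] ≥ n − E[|E(G)|] = 76 − 25/8 = 583/8.
Numerically: ≈ 72.87500.
(This is only a lower bound; the true E[α(G)] may be larger.)

E[α(G)] ≥ 583/8 ≈ 72.87500.


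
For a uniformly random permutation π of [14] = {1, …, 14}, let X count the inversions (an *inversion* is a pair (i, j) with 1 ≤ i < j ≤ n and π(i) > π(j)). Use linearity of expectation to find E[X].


Write X = Σ X_I over the C(14, 2) = 91 pairs i < j, with X_I the indicator of one inversion.
There are 91 indicators.
For each fixed pair i < j, the values π(i) and π(j) are two distinct elements of {1, …, 14} in uniformly random order; by symmetry P[π(i) > π(j)] = 1/2.
By linearity: E[X] = 91 · (1/2) = C(14, 2) · (1/2) = 91/2 = 91/2 ≈ 45.500.

E[X] = 91/2 = 45.500.


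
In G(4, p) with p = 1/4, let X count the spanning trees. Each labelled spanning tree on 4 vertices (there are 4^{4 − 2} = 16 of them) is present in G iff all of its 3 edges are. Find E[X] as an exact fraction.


K_4 has 4^{4 − 2} = 16 labelled spanning trees.
For each such spanning tree H, let X_H = 1 if all 3 edges of H are present in G. Then P[X_H = 1] = p^{3} = (1/4)^{3} = 1/64.
By linearity of expectation: E[X] = Σ_H E[X_H] = 16 · p^{3} = 16 · 1/64 = 1/4.
Numerically: E[X] ≈ 0.25.

E[X] = 16 · (1/4)^{3} = 1/4 ≈ 0.25.


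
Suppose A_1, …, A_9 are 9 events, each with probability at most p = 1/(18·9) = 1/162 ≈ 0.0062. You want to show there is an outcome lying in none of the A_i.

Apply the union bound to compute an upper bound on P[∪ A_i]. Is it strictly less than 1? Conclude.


Union bound: P[∪_{i=1}^{9} A_i] ≤ Σ_i P[A_i] ≤ 9·p = 9·(1/162) = 1/18.
Numerically: 1/18 ≈ 0.0556.
Is 1/18 < 1? YES.
Since P[∪ A_i] ≤ 1/18 < 1, the complement has P[∩ A_i^c] ≥ 1 − 1/18 = 17/18 > 0, so some outcome avoids every A_i.

9·p = 1/18 ≈ 0.0556; existence CERTIFIED by the union bound.


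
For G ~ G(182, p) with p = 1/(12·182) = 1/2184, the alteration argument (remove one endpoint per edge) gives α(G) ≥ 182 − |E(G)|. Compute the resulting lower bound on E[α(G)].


E[|E(G)|] = C(182, 2)·p = 16471 · (1/2184) = 181/24.
E[α(G)] ≥ n − E[|E(G)|] = 182 − 181/24 = 4187/24.
Numerically: ≈ 174.45833.
(This is only a lower bound; the true E[α(G)] may be larger.)

E[α(G)] ≥ 4187/24 ≈ 174.45833.


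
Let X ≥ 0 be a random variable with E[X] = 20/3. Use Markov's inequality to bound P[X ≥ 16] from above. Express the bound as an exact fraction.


μ = E[X] = 20/3, a = 16.
Markov: P[X ≥ 16] ≤ μ/a = (20/3)/16 = 5/12.
Numerically: ≈ 0.417.
(Since a = 16 > μ = 6.667, the bound 5/12 is < 1 and informative.)

P[X ≥ 16] ≤ 5/12 ≈ 0.417.


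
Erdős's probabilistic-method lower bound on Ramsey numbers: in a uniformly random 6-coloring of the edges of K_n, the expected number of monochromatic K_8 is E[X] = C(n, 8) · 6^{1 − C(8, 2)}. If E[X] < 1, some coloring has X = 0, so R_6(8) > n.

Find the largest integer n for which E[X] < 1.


We need C(n, 8) · 6^{1 − 28} < 1, i.e. C(n, 8) < 6^{28 − 1} = 1023490369077469249536.
Check values of n near the boundary:
  n = 1589: C(1589, 8) = 990389025825605844438; 990389025825605844438 < 1023490369077469249536? YES
  n = 1590: C(1590, 8) = 995397314198933813310; 995397314198933813310 < 1023490369077469249536? YES
  n = 1591: C(1591, 8) = 1000427749141189953870; 1000427749141189953870 < 1023490369077469249536? YES
  n = 1592: C(1592, 8) = 1005480414540892933435; 1005480414540892933435 < 1023490369077469249536? YES
  n = 1593: C(1593, 8) = 1010555394551193970323; 1010555394551193970323 < 1023490369077469249536? YES
  n = 1594: C(1594, 8) = 1015652773590544255167; 1015652773590544255167 < 1023490369077469249536? YES
  n = 1595: C(1595, 8) = 1020772636343363633895; 1020772636343363633895 < 1023490369077469249536? YES
  n = 1596: C(1596, 8) = 1025915067760710553965; 1025915067760710553965 < 1023490369077469249536? NO
  n = 1597: C(1597, 8) = 1031080153060953275445; 1031080153060953275445 < 1023490369077469249536? NO
  n = 1598: C(1598, 8) = 1036267977730442348529; 1036267977730442348529 < 1023490369077469249536? NO
The largest n with C(n, 8) < 1023490369077469249536 is n = 1595 (where E[X] = 113419181815929292655/113721152119718805504 ≈ 0.9973446). Hence R_6(8) > 1595, i.e. R_6(8) ≥ 1596.

Largest n = 1595; hence R_6(8) > 1595.


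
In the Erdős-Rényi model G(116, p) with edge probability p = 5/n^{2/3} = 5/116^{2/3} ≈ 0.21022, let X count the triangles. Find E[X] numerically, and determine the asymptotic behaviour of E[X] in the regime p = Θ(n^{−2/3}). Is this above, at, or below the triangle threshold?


Number of potential triangles: C(116, 3) = 253460.
Each occurs with probability p³ ≈ (0.21022)³ ≈ 9.2895363e-03.
By linearity: E[X] = C(116, 3)·p³ ≈ 253460 · 9.2895363e-03 ≈ 2354.52586.
Since α = 2/3 < 1, p = c/n^{2/3} ≫ 1/n is above the triangle threshold p ~ 1/n. Asymptotically E[X] ~ (c³/6)·n^{3(1−α)} = (5³/6)·n^{1} → ∞; triangles are abundant w.h.p.

E[X] ≈ 2354.52586; in regime p = Θ(1/n^{2/3}) E[X] diverges (above the triangle threshold p ~ 1/n).


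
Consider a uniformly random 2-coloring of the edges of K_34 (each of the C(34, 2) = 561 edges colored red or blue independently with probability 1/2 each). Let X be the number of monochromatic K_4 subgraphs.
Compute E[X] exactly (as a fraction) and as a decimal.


Let X = Σ_S X_S over the C(34, 4) = 46376 subsets S of size 4, where X_S = 1 if the K_4 on S is monochromatic.
For a fixed S, the K_4 on S has C(4, 2) = 6 edges. P[all 6 edges red] = (1/2)^6, and likewise for blue, so P[monochromatic] = 2·(1/2)^6 = 2^{1 − 6} = 1/32.
Summing: E[X] = C(34, 4) · 2^{1 − 6} = 46376 · 1/32 = 5797/4.
Numerically: E[X] ≈ 1449.25000.

E[X] = C(34,4)·2^(1−C(4,2)) = 5797/4 ≈ 1449.25000.


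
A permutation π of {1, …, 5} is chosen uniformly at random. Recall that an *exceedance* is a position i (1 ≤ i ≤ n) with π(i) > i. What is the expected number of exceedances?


Write X = Σ_{i=1}^{5} X_i, where X_i = 1_{π(i) > i}.
For each fixed i, π(i) is uniform over {1, …, 5} (marginal of a uniform permutation), so P[π(i) > i] = (n − i)/n. Summing: Σ_{i=1}^{5} (n − i)/n = (0 + 1 + … + 4)/5 = 5(5 − 1)/(2·5) = (5 − 1)/2.
Hence E[X] = Σ_{i=1}^{5} (5 − i)/5 = 2 ≈ 2.000000.

E[X] = 2 = 2.000000.


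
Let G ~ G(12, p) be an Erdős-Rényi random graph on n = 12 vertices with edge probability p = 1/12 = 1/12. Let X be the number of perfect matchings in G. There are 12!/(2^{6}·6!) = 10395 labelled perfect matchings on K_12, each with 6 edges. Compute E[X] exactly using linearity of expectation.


K_12 has 12!/(2^{6}·6!) = 10395 labelled perfect matchings.
For each such perfect matching H, let X_H = 1 if all 6 edges of H are present in G. Then P[X_H = 1] = p^{6} = (1/12)^{6} = 1/2985984.
Summing the indicators: E[X] = Σ_H E[X_H] = 10395 · p^{6} = 10395 · 1/2985984 = 385/110592.
Numerically: E[X] ≈ 0.00348.

E[X] = 10395 · (1/12)^{6} = 385/110592 ≈ 0.00348.


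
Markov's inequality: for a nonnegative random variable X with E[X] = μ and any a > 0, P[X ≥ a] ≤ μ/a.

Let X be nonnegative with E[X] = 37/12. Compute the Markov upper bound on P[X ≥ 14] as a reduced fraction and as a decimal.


μ = E[X] = 37/12, a = 14.
Markov: P[X ≥ 14] ≤ μ/a = (37/12)/14 = 37/168.
Numerically: ≈ 0.22024.
(Since a = 14 > μ = 3.08333, the bound 37/168 is < 1 and informative.)

P[X ≥ 14] ≤ 37/168 ≈ 0.22024.


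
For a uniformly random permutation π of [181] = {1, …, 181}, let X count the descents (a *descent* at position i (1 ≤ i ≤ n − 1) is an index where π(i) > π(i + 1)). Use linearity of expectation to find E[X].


Write X = Σ X_I over i = 1, …, 180, with X_I the indicator of one descent.
There are 180 indicators.
For each fixed i, the pair (π(i), π(i+1)) is a uniformly random ordered pair of distinct values from {1, …, 181}; by symmetry P[π(i) > π(i+1)] = 1/2.
By linearity: E[X] = 180 · (1/2) = (181 − 1) · (1/2) = 90 ≈ 90.0000.

E[X] = 90 = 90.0000.


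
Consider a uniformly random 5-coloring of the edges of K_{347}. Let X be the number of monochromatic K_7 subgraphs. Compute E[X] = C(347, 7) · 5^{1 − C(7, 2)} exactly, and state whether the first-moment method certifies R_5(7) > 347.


E[X] = C(347, 7) · 5^{1 − 21} = 113090774900334 · 5^{−20} = 113090774900334/95367431640625.
As a reduced fraction: E[X] = 113090774900334/95367431640625 ≈ 1.1858.
Is E[X] < 1? NO.
Since E[X] ≥ 1, the first-moment bound is inconclusive at n = 347; it does NOT by itself certify R_5(7) > 347.

E[X] = 113090774900334/95367431640625 ≈ 1.1858; E[X] ≥ 1; first-moment method inconclusive here.


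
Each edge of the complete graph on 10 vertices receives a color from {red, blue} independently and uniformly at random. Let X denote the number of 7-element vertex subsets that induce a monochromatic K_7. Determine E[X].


Let X = Σ_S X_S over the C(10, 7) = 120 subsets S of size 7, where X_S = 1 if the K_7 on S is monochromatic.
For a fixed S, the K_7 on S has C(7, 2) = 21 edges. P[all 21 edges red] = (1/2)^21, and likewise for blue, so P[monochromatic] = 2·(1/2)^21 = 2^{1 − 21} = 1/1048576.
By linearity of expectation: E[X] = C(10, 7) · 2^{1 − 21} = 120 · 1/1048576 = 15/131072.
Numerically: E[X] ≈ 0.00011.

E[X] = C(10,7)·2^(1−C(7,2)) = 15/131072 ≈ 0.00011.


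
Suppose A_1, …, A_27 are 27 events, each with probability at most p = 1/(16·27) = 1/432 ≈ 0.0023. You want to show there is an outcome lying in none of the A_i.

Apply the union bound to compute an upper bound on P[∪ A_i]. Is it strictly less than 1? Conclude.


Union bound: P[∪_{i=1}^{27} A_i] ≤ Σ_i P[A_i] ≤ 27·p = 27·(1/432) = 1/16.
Numerically: 1/16 ≈ 0.0625.
Is 1/16 < 1? YES.
Since P[∪ A_i] ≤ 1/16 < 1, the complement has P[∩ A_i^c] ≥ 1 − 1/16 = 15/16 > 0, so some outcome avoids every A_i.

27·p = 1/16 ≈ 0.0625; existence CERTIFIED by the union bound.


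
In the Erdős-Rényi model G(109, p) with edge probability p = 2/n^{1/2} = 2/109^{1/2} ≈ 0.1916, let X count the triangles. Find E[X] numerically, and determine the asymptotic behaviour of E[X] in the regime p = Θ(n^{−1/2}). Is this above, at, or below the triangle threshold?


Number of potential triangles: C(109, 3) = 209934.
Each occurs with probability p³ ≈ (0.1916)³ ≈ 7.029918e-03.
By linearity: E[X] = C(109, 3)·p³ ≈ 209934 · 7.029918e-03 ≈ 1475.8187.
Since α = 1/2 < 1, p = c/n^{1/2} ≫ 1/n is above the triangle threshold p ~ 1/n. Asymptotically E[X] ~ (c³/6)·n^{3(1−α)} = (2³/6)·n^{1.5} → ∞; triangles are abundant w.h.p.

E[X] ≈ 1475.8187; in regime p = Θ(1/n^{1/2}) E[X] diverges (above the triangle threshold p ~ 1/n).


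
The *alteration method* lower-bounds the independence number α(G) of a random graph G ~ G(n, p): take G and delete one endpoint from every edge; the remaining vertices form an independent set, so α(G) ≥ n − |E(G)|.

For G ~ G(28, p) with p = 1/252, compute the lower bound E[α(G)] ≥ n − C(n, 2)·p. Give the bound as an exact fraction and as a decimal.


E[|E(G)|] = C(28, 2)·p = 378 · (1/252) = 3/2.
E[α(G)] ≥ n − E[|E(G)|] = 28 − 3/2 = 53/2.
Numerically: ≈ 26.500000.
(This is only a lower bound; the true E[α(G)] may be larger.)

E[α(G)] ≥ 53/2 ≈ 26.500000.


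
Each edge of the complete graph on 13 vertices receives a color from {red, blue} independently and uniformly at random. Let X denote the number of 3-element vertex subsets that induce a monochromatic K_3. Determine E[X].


Let X = Σ_S X_S over the C(13, 3) = 286 subsets S of size 3, where X_S = 1 if the K_3 on S is monochromatic.
For a fixed S, the K_3 on S has C(3, 2) = 3 edges. P[all 3 edges red] = (1/2)^3, and likewise for blue, so P[monochromatic] = 2·(1/2)^3 = 2^{1 − 3} = 1/4.
By linearity of expectation: E[X] = C(13, 3) · 2^{1 − 3} = 286 · 1/4 = 143/2.
Numerically: E[X] ≈ 71.5000.

E[X] = C(13,3)·2^(1−C(3,2)) = 143/2 ≈ 71.5000.


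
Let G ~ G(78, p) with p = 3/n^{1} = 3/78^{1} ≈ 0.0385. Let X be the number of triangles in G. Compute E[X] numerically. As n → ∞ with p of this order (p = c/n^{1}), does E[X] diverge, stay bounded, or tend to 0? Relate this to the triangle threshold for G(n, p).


Number of potential triangles: C(78, 3) = 76076.
Each occurs with probability p³ ≈ (0.0385)³ ≈ 5.68958e-05.
By linearity: E[X] = C(78, 3)·p³ ≈ 76076 · 5.68958e-05 ≈ 4.328.
Here α = 1, so p = 3/n is exactly at the triangle threshold p ~ 1/n. Asymptotically E[X] → c³/6 = 3³/6 = 9/2 ≈ 4.500, a bounded constant. In this regime the triangle count is asymptotically Poisson(c³/6).

E[X] ≈ 4.328; in regime p = Θ(1/n^{1}) E[X] stays bounded (at the triangle threshold p ~ 1/n).


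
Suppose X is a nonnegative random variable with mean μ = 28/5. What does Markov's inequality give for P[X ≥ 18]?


μ = E[X] = 28/5, a = 18.
Markov: P[X ≥ 18] ≤ μ/a = (28/5)/18 = 14/45.
Numerically: ≈ 0.311.
(Since a = 18 > μ = 5.600, the bound 14/45 is < 1 and informative.)

P[X ≥ 18] ≤ 14/45 ≈ 0.311.


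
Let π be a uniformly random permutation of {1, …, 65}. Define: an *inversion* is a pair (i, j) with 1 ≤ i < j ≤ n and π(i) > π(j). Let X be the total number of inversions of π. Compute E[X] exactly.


Write X = Σ X_I over the C(65, 2) = 2080 pairs i < j, with X_I the indicator of one inversion.
There are 2080 indicators.
For each fixed pair i < j, the values π(i) and π(j) are two distinct elements of {1, …, 65} in uniformly random order; by symmetry P[π(i) > π(j)] = 1/2.
By linearity: E[X] = 2080 · (1/2) = C(65, 2) · (1/2) = 2080/2 = 1040 ≈ 1040.00000.

E[X] = 1040 = 1040.00000.


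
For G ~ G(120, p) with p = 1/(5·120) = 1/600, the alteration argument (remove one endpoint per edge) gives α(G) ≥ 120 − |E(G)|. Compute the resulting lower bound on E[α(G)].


E[|E(G)|] = C(120, 2)·p = 7140 · (1/600) = 119/10.
E[α(G)] ≥ n − E[|E(G)|] = 120 − 119/10 = 1081/10.
Numerically: ≈ 108.10000.
(This is only a lower bound; the true E[α(G)] may be larger.)

E[α(G)] ≥ 1081/10 ≈ 108.10000.


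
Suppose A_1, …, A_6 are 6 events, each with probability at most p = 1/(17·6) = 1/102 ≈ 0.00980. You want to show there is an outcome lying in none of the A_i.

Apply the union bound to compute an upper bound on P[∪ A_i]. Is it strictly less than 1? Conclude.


Union bound: P[∪_{i=1}^{6} A_i] ≤ Σ_i P[A_i] ≤ 6·p = 6·(1/102) = 1/17.
Numerically: 1/17 ≈ 0.05882.
Is 1/17 < 1? YES.
Since P[∪ A_i] ≤ 1/17 < 1, the complement has P[∩ A_i^c] ≥ 1 − 1/17 = 16/17 > 0, so some outcome avoids every A_i.

6·p = 1/17 ≈ 0.05882; existence CERTIFIED by the union bound.


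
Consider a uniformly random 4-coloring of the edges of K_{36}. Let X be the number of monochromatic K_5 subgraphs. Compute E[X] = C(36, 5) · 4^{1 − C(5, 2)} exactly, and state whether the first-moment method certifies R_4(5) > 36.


E[X] = C(36, 5) · 4^{1 − 10} = 376992 · 4^{−9} = 376992/262144.
As a reduced fraction: E[X] = 11781/8192 ≈ 1.4381104.
Is E[X] < 1? NO.
Since E[X] ≥ 1, the first-moment bound is inconclusive at n = 36; it does NOT by itself certify R_4(5) > 36.

E[X] = 11781/8192 ≈ 1.4381104; E[X] ≥ 1; first-moment method inconclusive here.


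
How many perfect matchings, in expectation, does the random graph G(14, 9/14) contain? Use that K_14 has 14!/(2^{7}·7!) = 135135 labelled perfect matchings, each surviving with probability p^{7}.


K_14 has 14!/(2^{7}·7!) = 135135 labelled perfect matchings.
For each such perfect matching H, let X_H = 1 if all 7 edges of H are present in G. Then P[X_H = 1] = p^{7} = (9/14)^{7} = 4782969/105413504.
Summing the indicators: E[X] = Σ_H E[X_H] = 135135 · p^{7} = 135135 · 4782969/105413504 = 92335216545/15059072.
Numerically: E[X] ≈ 6132.

E[X] = 135135 · (9/14)^{7} = 92335216545/15059072 ≈ 6132.


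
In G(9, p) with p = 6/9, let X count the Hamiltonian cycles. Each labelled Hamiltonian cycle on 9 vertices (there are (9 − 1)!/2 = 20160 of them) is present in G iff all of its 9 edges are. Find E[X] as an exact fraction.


K_9 has (9 − 1)!/2 = 20160 labelled Hamiltonian cycles.
For each such Hamiltonian cycle H, let X_H = 1 if all 9 edges of H are present in G. Then P[X_H = 1] = p^{9} = (2/3)^{9} = 512/19683.
By linearity of expectation: E[X] = Σ_H E[X_H] = 20160 · p^{9} = 20160 · 512/19683 = 1146880/2187.
Numerically: E[X] ≈ 524.

E[X] = 20160 · (2/3)^{9} = 1146880/2187 ≈ 524.


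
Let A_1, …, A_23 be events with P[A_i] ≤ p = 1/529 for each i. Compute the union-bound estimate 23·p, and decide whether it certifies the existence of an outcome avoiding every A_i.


Union bound: P[∪_{i=1}^{23} A_i] ≤ Σ_i P[A_i] ≤ 23·p = 23·(1/529) = 1/23.
Numerically: 1/23 ≈ 0.043478.
Is 1/23 < 1? YES.
Since P[∪ A_i] ≤ 1/23 < 1, the complement has P[∩ A_i^c] ≥ 1 − 1/23 = 22/23 > 0, so some outcome avoids every A_i.

23·p = 1/23 ≈ 0.043478; existence CERTIFIED by the union bound.


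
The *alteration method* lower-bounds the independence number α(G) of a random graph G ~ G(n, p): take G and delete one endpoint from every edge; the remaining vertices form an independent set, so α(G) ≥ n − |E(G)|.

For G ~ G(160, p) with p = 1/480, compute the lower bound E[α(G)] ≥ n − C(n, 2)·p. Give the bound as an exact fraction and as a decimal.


E[|E(G)|] = C(160, 2)·p = 12720 · (1/480) = 53/2.
E[α(G)] ≥ n − E[|E(G)|] = 160 − 53/2 = 267/2.
Numerically: ≈ 133.500.
(This is only a lower bound; the true E[α(G)] may be larger.)

E[α(G)] ≥ 267/2 ≈ 133.500.


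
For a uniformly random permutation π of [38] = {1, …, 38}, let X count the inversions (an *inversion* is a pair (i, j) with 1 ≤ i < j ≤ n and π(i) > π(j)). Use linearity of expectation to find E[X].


Write X = Σ X_I over the C(38, 2) = 703 pairs i < j, with X_I the indicator of one inversion.
There are 703 indicators.
For each fixed pair i < j, the values π(i) and π(j) are two distinct elements of {1, …, 38} in uniformly random order; by symmetry P[π(i) > π(j)] = 1/2.
By linearity: E[X] = 703 · (1/2) = C(38, 2) · (1/2) = 703/2 = 703/2 ≈ 351.5000.

E[X] = 703/2 = 351.5000.


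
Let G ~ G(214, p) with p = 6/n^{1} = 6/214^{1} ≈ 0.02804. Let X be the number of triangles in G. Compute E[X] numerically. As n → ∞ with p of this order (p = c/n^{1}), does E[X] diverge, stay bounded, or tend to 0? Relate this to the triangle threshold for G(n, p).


Number of potential triangles: C(214, 3) = 1610564.
Each occurs with probability p³ ≈ (0.02804)³ ≈ 2.204004e-05.
By linearity: E[X] = C(214, 3)·p³ ≈ 1610564 · 2.204004e-05 ≈ 35.4969.
Here α = 1, so p = 6/n is exactly at the triangle threshold p ~ 1/n. Asymptotically E[X] → c³/6 = 6³/6 = 36 ≈ 36.0000, a bounded constant. In this regime the triangle count is asymptotically Poisson(c³/6).

E[X] ≈ 35.4969; in regime p = Θ(1/n^{1}) E[X] stays bounded (at the triangle threshold p ~ 1/n).


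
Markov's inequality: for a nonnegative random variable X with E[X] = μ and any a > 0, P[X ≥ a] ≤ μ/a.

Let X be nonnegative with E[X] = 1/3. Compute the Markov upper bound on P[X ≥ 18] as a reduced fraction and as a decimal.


μ = E[X] = 1/3, a = 18.
Markov: P[X ≥ 18] ≤ μ/a = (1/3)/18 = 1/54.
Numerically: ≈ 0.018519.
(Since a = 18 > μ = 0.333333, the bound 1/54 is < 1 and informative.)

P[X ≥ 18] ≤ 1/54 ≈ 0.018519.


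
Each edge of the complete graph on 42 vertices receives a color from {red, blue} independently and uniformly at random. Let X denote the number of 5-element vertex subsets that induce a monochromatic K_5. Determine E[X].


Let X = Σ_S X_S over the C(42, 5) = 850668 subsets S of size 5, where X_S = 1 if the K_5 on S is monochromatic.
For a fixed S, the K_5 on S has C(5, 2) = 10 edges. P[all 10 edges red] = (1/2)^10, and likewise for blue, so P[monochromatic] = 2·(1/2)^10 = 2^{1 − 10} = 1/512.
Summing: E[X] = C(42, 5) · 2^{1 − 10} = 850668 · 1/512 = 212667/128.
Numerically: E[X] ≈ 1661.4609.

E[X] = C(42,5)·2^(1−C(5,2)) = 212667/128 ≈ 1661.4609.


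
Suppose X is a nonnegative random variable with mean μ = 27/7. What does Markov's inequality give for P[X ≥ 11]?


μ = E[X] = 27/7, a = 11.
Markov: P[X ≥ 11] ≤ μ/a = (27/7)/11 = 27/77.
Numerically: ≈ 0.3506.
(Since a = 11 > μ = 3.8571, the bound 27/77 is < 1 and informative.)

P[X ≥ 11] ≤ 27/77 ≈ 0.3506.


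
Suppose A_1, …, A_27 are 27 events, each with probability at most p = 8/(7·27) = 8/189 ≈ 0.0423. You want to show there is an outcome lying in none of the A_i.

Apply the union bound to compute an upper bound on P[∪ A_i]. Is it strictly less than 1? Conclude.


Union bound: P[∪_{i=1}^{27} A_i] ≤ Σ_i P[A_i] ≤ 27·p = 27·(8/189) = 8/7.
Numerically: 8/7 ≈ 1.1429.
Is 8/7 < 1? NO.
Since the bound 8/7 is ≥ 1, the union bound is uninformative here; it does NOT by itself certify existence.

27·p = 8/7 ≈ 1.1429; existence NOT certified by the union bound.


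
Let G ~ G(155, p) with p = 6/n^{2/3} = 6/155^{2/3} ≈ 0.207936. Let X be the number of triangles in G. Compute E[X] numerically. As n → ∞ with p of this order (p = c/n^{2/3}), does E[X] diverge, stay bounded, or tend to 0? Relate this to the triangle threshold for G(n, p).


Number of potential triangles: C(155, 3) = 608685.
Each occurs with probability p³ ≈ (0.207936)³ ≈ 8.99063476e-03.
By linearity: E[X] = C(155, 3)·p³ ≈ 608685 · 8.99063476e-03 ≈ 5472.464516.
Since α = 2/3 < 1, p = c/n^{2/3} ≫ 1/n is above the triangle threshold p ~ 1/n. Asymptotically E[X] ~ (c³/6)·n^{3(1−α)} = (6³/6)·n^{1} → ∞; triangles are abundant w.h.p.

E[X] ≈ 5472.464516; in regime p = Θ(1/n^{2/3}) E[X] diverges (above the triangle threshold p ~ 1/n).


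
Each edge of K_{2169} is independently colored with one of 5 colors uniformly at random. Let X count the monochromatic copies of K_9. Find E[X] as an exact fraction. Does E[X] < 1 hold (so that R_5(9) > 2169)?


E[X] = C(2169, 9) · 5^{1 − 36} = 2879753360044504243499683 · 5^{−35} = 2879753360044504243499683/2910383045673370361328125.
As a reduced fraction: E[X] = 2879753360044504243499683/2910383045673370361328125 ≈ 0.989476.
Is E[X] < 1? YES.
Since E[X] < 1, there exists a 5-coloring of K_{2169} with no monochromatic K_9; hence R_5(9) > 2169.

E[X] = 2879753360044504243499683/2910383045673370361328125 ≈ 0.989476; E[X] < 1, so R_5(9) > 2169.


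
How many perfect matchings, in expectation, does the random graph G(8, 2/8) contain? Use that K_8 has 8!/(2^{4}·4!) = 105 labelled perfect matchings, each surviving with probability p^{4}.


K_8 has 8!/(2^{4}·4!) = 105 labelled perfect matchings.
For each such perfect matching H, let X_H = 1 if all 4 edges of H are present in G. Then P[X_H = 1] = p^{4} = (1/4)^{4} = 1/256.
Summing the indicators: E[X] = Σ_H E[X_H] = 105 · p^{4} = 105 · 1/256 = 105/256.
Numerically: E[X] ≈ 0.410156.

E[X] = 105 · (1/4)^{4} = 105/256 ≈ 0.410156.


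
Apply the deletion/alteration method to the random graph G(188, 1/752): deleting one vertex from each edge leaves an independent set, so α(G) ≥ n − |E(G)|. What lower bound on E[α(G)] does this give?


E[|E(G)|] = C(188, 2)·p = 17578 · (1/752) = 187/8.
E[α(G)] ≥ n − E[|E(G)|] = 188 − 187/8 = 1317/8.
Numerically: ≈ 164.625.
(This is only a lower bound; the true E[α(G)] may be larger.)

E[α(G)] ≥ 1317/8 ≈ 164.625.


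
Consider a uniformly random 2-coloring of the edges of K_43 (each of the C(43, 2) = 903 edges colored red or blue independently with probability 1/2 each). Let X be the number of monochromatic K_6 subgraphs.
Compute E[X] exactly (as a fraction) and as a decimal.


Let X = Σ_S X_S over the C(43, 6) = 6096454 subsets S of size 6, where X_S = 1 if the K_6 on S is monochromatic.
For a fixed S, the K_6 on S has C(6, 2) = 15 edges. P[all 15 edges red] = (1/2)^15, and likewise for blue, so P[monochromatic] = 2·(1/2)^15 = 2^{1 − 15} = 1/16384.
Summing: E[X] = C(43, 6) · 2^{1 − 15} = 6096454 · 1/16384 = 3048227/8192.
Numerically: E[X] ≈ 372.0980.

E[X] = C(43,6)·2^(1−C(6,2)) = 3048227/8192 ≈ 372.0980.


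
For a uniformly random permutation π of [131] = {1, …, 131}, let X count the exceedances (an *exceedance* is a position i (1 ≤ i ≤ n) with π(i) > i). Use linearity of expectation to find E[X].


Write X = Σ_{i=1}^{131} X_i, where X_i = 1_{π(i) > i}.
For each fixed i, π(i) is uniform over {1, …, 131} (marginal of a uniform permutation), so P[π(i) > i] = (n − i)/n. Summing: Σ_{i=1}^{131} (n − i)/n = (0 + 1 + … + 130)/131 = 131(131 − 1)/(2·131) = (131 − 1)/2.
Hence E[X] = Σ_{i=1}^{131} (131 − i)/131 = 65 ≈ 65.000.

E[X] = 65 = 65.000.


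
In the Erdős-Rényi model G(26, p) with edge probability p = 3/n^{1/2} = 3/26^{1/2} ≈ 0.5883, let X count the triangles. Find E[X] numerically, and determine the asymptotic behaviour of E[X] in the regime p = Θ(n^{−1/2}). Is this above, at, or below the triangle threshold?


Number of potential triangles: C(26, 3) = 2600.
Each occurs with probability p³ ≈ (0.5883)³ ≈ 2.036591e-01.
By linearity: E[X] = C(26, 3)·p³ ≈ 2600 · 2.036591e-01 ≈ 529.5136.
Since α = 1/2 < 1, p = c/n^{1/2} ≫ 1/n is above the triangle threshold p ~ 1/n. Asymptotically E[X] ~ (c³/6)·n^{3(1−α)} = (3³/6)·n^{1.5} → ∞; triangles are abundant w.h.p.

E[X] ≈ 529.5136; in regime p = Θ(1/n^{1/2}) E[X] diverges (above the triangle threshold p ~ 1/n).


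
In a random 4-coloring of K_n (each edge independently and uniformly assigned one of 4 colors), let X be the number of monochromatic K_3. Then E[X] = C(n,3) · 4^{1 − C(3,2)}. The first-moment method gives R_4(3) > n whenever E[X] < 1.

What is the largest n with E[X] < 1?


We need C(n, 3) · 4^{1 − 3} < 1, i.e. C(n, 3) < 4^{3 − 1} = 16.
Check values of n near the boundary:
  n = 3: C(3, 3) = 1; 1 < 16? YES
  n = 4: C(4, 3) = 4; 4 < 16? YES
  n = 5: C(5, 3) = 10; 10 < 16? YES
  n = 6: C(6, 3) = 20; 20 < 16? NO
  n = 7: C(7, 3) = 35; 35 < 16? NO
The largest n with C(n, 3) < 16 is n = 5 (where E[X] = 5/8 ≈ 0.625000). Hence R_4(3) > 5, i.e. R_4(3) ≥ 6.

Largest n = 5; hence R_4(3) > 5.


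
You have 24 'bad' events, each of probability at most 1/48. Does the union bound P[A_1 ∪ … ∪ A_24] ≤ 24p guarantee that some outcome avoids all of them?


Union bound: P[∪_{i=1}^{24} A_i] ≤ Σ_i P[A_i] ≤ 24·p = 24·(1/48) = 1/2.
Numerically: 1/2 ≈ 0.500000.
Is 1/2 < 1? YES.
Since P[∪ A_i] ≤ 1/2 < 1, the complement has P[∩ A_i^c] ≥ 1 − 1/2 = 1/2 > 0, so some outcome avoids every A_i.

24·p = 1/2 ≈ 0.500000; existence CERTIFIED by the union bound.


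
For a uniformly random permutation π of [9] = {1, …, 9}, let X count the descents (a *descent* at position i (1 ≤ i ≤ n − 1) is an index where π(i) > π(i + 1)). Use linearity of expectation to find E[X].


Write X = Σ X_I over i = 1, …, 8, with X_I the indicator of one descent.
There are 8 indicators.
For each fixed i, the pair (π(i), π(i+1)) is a uniformly random ordered pair of distinct values from {1, …, 9}; by symmetry P[π(i) > π(i+1)] = 1/2.
By linearity: E[X] = 8 · (1/2) = (9 − 1) · (1/2) = 4 ≈ 4.000000.

E[X] = 4 = 4.000000.


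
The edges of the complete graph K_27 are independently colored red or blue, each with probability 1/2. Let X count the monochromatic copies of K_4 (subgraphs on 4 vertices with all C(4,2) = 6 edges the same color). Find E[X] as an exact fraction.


Let X = Σ_S X_S over the C(27, 4) = 17550 subsets S of size 4, where X_S = 1 if the K_4 on S is monochromatic.
For a fixed S, the K_4 on S has C(4, 2) = 6 edges. P[all 6 edges red] = (1/2)^6, and likewise for blue, so P[monochromatic] = 2·(1/2)^6 = 2^{1 − 6} = 1/32.
By linearity: E[X] = C(27, 4) · 2^{1 − 6} = 17550 · 1/32 = 8775/16.
Numerically: E[X] ≈ 548.43750.

E[X] = C(27,4)·2^(1−C(4,2)) = 8775/16 ≈ 548.43750.


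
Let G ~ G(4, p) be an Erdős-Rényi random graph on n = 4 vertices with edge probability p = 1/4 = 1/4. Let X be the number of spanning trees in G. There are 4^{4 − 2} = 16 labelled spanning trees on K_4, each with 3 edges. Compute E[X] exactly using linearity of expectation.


K_4 has 4^{4 − 2} = 16 labelled spanning trees.
For each such spanning tree H, let X_H = 1 if all 3 edges of H are present in G. Then P[X_H = 1] = p^{3} = (1/4)^{3} = 1/64.
By linearity: E[X] = Σ_H E[X_H] = 16 · p^{3} = 16 · 1/64 = 1/4.
Numerically: E[X] ≈ 0.25.

E[X] = 16 · (1/4)^{3} = 1/4 ≈ 0.25.


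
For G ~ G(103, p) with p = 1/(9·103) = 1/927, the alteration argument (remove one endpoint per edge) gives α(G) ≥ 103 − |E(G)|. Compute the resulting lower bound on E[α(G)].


E[|E(G)|] = C(103, 2)·p = 5253 · (1/927) = 17/3.
E[α(G)] ≥ n − E[|E(G)|] = 103 − 17/3 = 292/3.
Numerically: ≈ 97.33333.
(This is only a lower bound; the true E[α(G)] may be larger.)

E[α(G)] ≥ 292/3 ≈ 97.33333.


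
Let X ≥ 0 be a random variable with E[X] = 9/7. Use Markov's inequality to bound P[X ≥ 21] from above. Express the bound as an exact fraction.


μ = E[X] = 9/7, a = 21.
Markov: P[X ≥ 21] ≤ μ/a = (9/7)/21 = 3/49.
Numerically: ≈ 0.0612.
(Since a = 21 > μ = 1.2857, the bound 3/49 is < 1 and informative.)

P[X ≥ 21] ≤ 3/49 ≈ 0.0612.


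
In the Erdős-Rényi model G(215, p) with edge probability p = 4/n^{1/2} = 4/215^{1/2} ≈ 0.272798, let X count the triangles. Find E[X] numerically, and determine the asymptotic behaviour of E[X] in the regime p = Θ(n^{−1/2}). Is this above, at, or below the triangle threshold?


Number of potential triangles: C(215, 3) = 1633355.
Each occurs with probability p³ ≈ (0.272798)³ ≈ 2.03012268e-02.
By linearity: E[X] = C(215, 3)·p³ ≈ 1633355 · 2.03012268e-02 ≈ 33159.110381.
Since α = 1/2 < 1, p = c/n^{1/2} ≫ 1/n is above the triangle threshold p ~ 1/n. Asymptotically E[X] ~ (c³/6)·n^{3(1−α)} = (4³/6)·n^{1.5} → ∞; triangles are abundant w.h.p.

E[X] ≈ 33159.110381; in regime p = Θ(1/n^{1/2}) E[X] diverges (above the triangle threshold p ~ 1/n).


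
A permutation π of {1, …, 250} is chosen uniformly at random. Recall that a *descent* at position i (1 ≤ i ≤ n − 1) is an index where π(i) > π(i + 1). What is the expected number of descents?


Write X = Σ X_I over i = 1, …, 249, with X_I the indicator of one descent.
There are 249 indicators.
For each fixed i, the pair (π(i), π(i+1)) is a uniformly random ordered pair of distinct values from {1, …, 250}; by symmetry P[π(i) > π(i+1)] = 1/2.
By linearity: E[X] = 249 · (1/2) = (250 − 1) · (1/2) = 249/2 ≈ 124.50000.

E[X] = 249/2 = 124.50000.


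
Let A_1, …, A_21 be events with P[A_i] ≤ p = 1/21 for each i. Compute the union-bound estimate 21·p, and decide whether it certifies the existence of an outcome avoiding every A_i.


Union bound: P[∪_{i=1}^{21} A_i] ≤ Σ_i P[A_i] ≤ 21·p = 21·(1/21) = 1.
Numerically: 1 ≈ 1.0000000.
Is 1 < 1? NO.
Since the bound 1 is ≥ 1, the union bound is uninformative here; it does NOT by itself certify existence.

21·p = 1 ≈ 1.0000000; existence NOT certified by the union bound.


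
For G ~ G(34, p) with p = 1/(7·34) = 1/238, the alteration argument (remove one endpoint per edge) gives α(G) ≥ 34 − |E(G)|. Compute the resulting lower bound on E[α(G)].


E[|E(G)|] = C(34, 2)·p = 561 · (1/238) = 33/14.
E[α(G)] ≥ n − E[|E(G)|] = 34 − 33/14 = 443/14.
Numerically: ≈ 31.642857.
(This is only a lower bound; the true E[α(G)] may be larger.)

E[α(G)] ≥ 443/14 ≈ 31.642857.


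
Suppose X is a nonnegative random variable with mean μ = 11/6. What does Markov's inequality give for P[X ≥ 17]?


μ = E[X] = 11/6, a = 17.
Markov: P[X ≥ 17] ≤ μ/a = (11/6)/17 = 11/102.
Numerically: ≈ 0.10784.
(Since a = 17 > μ = 1.83333, the bound 11/102 is < 1 and informative.)

P[X ≥ 17] ≤ 11/102 ≈ 0.10784.
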